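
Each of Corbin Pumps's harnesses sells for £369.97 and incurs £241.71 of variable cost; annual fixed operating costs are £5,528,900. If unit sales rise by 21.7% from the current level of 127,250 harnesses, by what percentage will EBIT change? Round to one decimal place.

At 127,250 units, contribution = 127,250 × £128.26 = £16,321,085.00.
EBIT = £16,321,085.00 − £5,528,900 = £10,792,185.00.
Degree of operating leverage = £16,321,085.00 / £10,792,185.00 = 1.5123.
%ΔEBIT = DOL × %ΔSales = 1.5123 × +21.7% = +32.8%.

+32.8%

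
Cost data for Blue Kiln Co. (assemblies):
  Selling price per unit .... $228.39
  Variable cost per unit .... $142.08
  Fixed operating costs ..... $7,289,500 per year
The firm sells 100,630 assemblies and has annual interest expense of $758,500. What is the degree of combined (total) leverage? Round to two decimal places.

Total contribution margin = 100,630 × $86.31 = $8,685,375.30.
Operating income = contribution − fixed costs = $8,685,375.30 − $7,289,500 = $1,395,875.30. Interest = $758,500.00.
DOL = $8,685,375.30 ÷ $1,395,875.30 = 6.2222; DFL = $1,395,875.30 ÷ $637,375.30 = 2.1900.
DCL = DOL × DFL = 6.2222 × 2.1900 = 13.6266.

13.63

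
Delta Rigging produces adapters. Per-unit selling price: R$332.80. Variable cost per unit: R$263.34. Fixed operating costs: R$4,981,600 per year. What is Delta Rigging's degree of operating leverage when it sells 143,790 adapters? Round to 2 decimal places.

2.00

At 143,790 units, contribution = 143,790 × R$69.46 = R$9,987,653.40.
EBIT = R$9,987,653.40 − R$4,981,600 = R$5,006,053.40.
DOL = contribution ÷ EBIT = R$9,987,653.40 ÷ R$5,006,053.40 = 1.9951.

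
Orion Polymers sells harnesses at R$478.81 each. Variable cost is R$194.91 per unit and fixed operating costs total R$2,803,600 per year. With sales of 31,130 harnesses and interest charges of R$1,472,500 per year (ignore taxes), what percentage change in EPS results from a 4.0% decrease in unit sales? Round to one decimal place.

Total contribution margin = 31,130 × R$283.90 = R$8,837,807.00.
EBIT = R$8,837,807.00 − R$2,803,600 = R$6,034,207.00.
After interest of R$1,472,500.00, pre-tax earnings = R$4,561,707.00.
DCL = total CM / (EBIT − I) = R$8,837,807.00 / R$4,561,707.00 = 1.9374.
%ΔEPS = DCL × %ΔSales = 1.9374 × -4.0% = -7.7%.

-7.7%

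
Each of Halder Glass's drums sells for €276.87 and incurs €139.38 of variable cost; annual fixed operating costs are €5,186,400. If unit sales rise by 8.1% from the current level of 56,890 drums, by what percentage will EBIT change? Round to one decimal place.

At 56,890 units, contribution = 56,890 × €137.49 = €7,821,806.10.
EBIT = €7,821,806.10 − €5,186,400 = €2,635,406.10.
DOL = contribution ÷ EBIT = €7,821,806.10 ÷ €2,635,406.10 = 2.9680.
%ΔEBIT = DOL × %ΔSales = 2.9680 × +8.1% = +24.0%.

+24.0%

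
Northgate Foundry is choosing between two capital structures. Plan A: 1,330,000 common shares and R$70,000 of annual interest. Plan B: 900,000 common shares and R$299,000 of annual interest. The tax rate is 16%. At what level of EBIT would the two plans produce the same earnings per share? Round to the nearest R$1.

Set EPS_A = EPS_B: (EBIT − R$70,000)(1 − 0.16) ÷ 1,330,000 = (EBIT − R$299,000)(1 − 0.16) ÷ 900,000.
Cancelling (1 − t) and cross-multiplying: 900,000·(EBIT − 70,000) = 1,330,000·(EBIT − 299,000).
Solving, EBIT = (299,000·1,330,000 − 70,000·900,000) / (1,330,000 − 900,000) = 334,670,000,000 / 430,000 = 778,302.33.

R$778,302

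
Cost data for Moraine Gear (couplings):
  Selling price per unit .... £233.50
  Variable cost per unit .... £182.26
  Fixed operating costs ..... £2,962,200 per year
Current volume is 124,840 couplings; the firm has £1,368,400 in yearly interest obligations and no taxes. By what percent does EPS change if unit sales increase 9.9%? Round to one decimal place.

+30.6%

Total contribution margin = 124,840 × £51.24 = £6,396,801.60.
Subtracting fixed costs: EBIT = £6,396,801.60 − £2,962,200 = £3,434,601.60.
After interest of £1,368,400.00, pre-tax earnings = £2,066,201.60.
Degree of combined leverage = contribution ÷ (EBIT − I) = £6,396,801.60 ÷ £2,066,201.60 = 3.0959.
EPS therefore changes by 3.0959 × (+9.9%) = +30.6%.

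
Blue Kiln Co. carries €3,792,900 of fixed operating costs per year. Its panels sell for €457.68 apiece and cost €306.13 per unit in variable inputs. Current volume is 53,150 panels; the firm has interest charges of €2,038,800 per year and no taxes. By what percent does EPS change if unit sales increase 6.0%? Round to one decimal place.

+21.7%

Contribution at this volume is 53,150 × €151.55 = €8,054,882.50.
Operating income = contribution − fixed costs = €8,054,882.50 − €3,792,900 = €4,261,982.50.
Interest = €2,038,800.00, so EBIT − I = €2,223,182.50.
Degree of combined leverage = contribution ÷ (EBIT − I) = €8,054,882.50 ÷ €2,223,182.50 = 3.6231.
%ΔEPS = DCL × %ΔSales = 3.6231 × +6.0% = +21.7%.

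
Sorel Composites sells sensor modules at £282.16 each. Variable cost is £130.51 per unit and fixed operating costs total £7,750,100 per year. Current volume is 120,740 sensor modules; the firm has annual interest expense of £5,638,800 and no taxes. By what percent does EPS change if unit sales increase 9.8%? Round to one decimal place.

At 120,740 units, contribution = 120,740 × £151.65 = £18,310,221.00.
Operating income = contribution − fixed costs = £18,310,221.00 − £7,750,100 = £10,560,121.00.
After interest of £5,638,800.00, pre-tax earnings = £4,921,321.00.
DCL = total CM / (EBIT − I) = £18,310,221.00 / £4,921,321.00 = 3.7206.
EPS therefore changes by 3.7206 × (+9.8%) = +36.5%.

+36.5%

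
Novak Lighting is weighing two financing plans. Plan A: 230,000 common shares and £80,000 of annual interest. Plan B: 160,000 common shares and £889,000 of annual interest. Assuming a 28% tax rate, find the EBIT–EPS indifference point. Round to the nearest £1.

£2,738,143

Set EPS_A = EPS_B: (EBIT − £80,000)(1 − 0.28) ÷ 230,000 = (EBIT − £889,000)(1 − 0.28) ÷ 160,000.
Cancelling (1 − t) and cross-multiplying: 160,000·(EBIT − 80,000) = 230,000·(EBIT − 889,000).
Solving, EBIT = (889,000·230,000 − 80,000·160,000) / (230,000 − 160,000) = 191,670,000,000 / 70,000 = 2,738,142.86.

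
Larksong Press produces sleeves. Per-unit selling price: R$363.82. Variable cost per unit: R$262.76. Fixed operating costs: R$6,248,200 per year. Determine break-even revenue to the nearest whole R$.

Contribution margin per unit = R$363.82 − R$262.76 = R$101.06, a CM ratio of R$101.06 ÷ R$363.82 = 0.2778.
Break-even sales = FC ÷ CM ratio = R$6,248,200 × R$363.82 / R$101.06 = R$22,493,767.

R$22,493,767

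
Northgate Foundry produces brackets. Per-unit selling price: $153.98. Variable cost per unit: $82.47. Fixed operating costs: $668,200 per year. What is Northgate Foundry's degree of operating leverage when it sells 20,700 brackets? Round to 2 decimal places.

1.82

At 20,700 units, contribution = 20,700 × $71.51 = $1,480,257.00.
EBIT = $1,480,257.00 − $668,200 = $812,057.00.
So DOL = total CM / EBIT = $1,480,257.00 / $812,057.00 = 1.8228.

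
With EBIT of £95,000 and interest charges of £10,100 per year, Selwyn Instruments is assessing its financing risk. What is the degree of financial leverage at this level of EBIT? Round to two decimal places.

Annual interest charges come to £10,100.00.
DFL = EBIT ÷ (EBIT − I) = £95,000 ÷ (£95,000 − £10,100.00) = £95,000 ÷ £84,900.00 = 1.1190.

1.12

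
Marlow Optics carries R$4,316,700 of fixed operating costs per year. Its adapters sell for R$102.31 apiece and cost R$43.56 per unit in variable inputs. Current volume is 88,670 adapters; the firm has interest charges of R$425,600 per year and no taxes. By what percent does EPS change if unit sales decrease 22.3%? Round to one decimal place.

-248.7%

Total contribution margin = 88,670 × R$58.75 = R$5,209,362.50.
Operating income = contribution − fixed costs = R$5,209,362.50 − R$4,316,700 = R$892,662.50.
Interest = R$425,600.00, so EBIT − I = R$467,062.50.
Degree of combined leverage = contribution ÷ (EBIT − I) = R$5,209,362.50 ÷ R$467,062.50 = 11.1535.
%ΔEPS = DCL × %ΔSales = 11.1535 × -22.3% = -248.7%.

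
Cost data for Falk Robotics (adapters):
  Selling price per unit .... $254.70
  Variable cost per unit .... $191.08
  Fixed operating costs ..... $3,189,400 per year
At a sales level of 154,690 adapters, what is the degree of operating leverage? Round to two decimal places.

1.48

At 154,690 units, contribution = 154,690 × $63.62 = $9,841,377.80.
Operating income = contribution − fixed costs = $9,841,377.80 − $3,189,400 = $6,651,977.80.
So DOL = total CM / EBIT = $9,841,377.80 / $6,651,977.80 = 1.4795.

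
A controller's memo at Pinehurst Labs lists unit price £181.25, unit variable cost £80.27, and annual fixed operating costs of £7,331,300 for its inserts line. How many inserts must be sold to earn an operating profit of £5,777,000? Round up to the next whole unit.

129,811 inserts

Unit CM = price − variable cost = £181.25 − £80.27 = £100.98.
Required volume = (fixed costs + target profit) ÷ CM = (£7,331,300 + £5,777,000) ÷ £100.98 = 129,810.85, so 129,811 inserts.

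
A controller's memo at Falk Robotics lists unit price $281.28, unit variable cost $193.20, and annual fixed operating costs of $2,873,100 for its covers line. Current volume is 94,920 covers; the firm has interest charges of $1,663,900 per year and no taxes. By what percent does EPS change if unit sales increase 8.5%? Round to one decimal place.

+18.6%

At 94,920 units, contribution = 94,920 × $88.08 = $8,360,553.60.
Subtracting fixed costs: EBIT = $8,360,553.60 − $2,873,100 = $5,487,453.60.
Interest = $1,663,900.00, so EBIT − I = $3,823,553.60.
Degree of combined leverage = contribution ÷ (EBIT − I) = $8,360,553.60 ÷ $3,823,553.60 = 2.1866.
EPS therefore changes by 2.1866 × (+8.5%) = +18.6%.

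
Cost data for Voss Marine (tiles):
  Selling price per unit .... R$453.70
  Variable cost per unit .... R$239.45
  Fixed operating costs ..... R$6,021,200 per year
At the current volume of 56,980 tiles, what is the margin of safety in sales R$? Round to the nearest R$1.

Contribution margin per unit = R$453.70 − R$239.45 = R$214.25. Break-even units = R$6,021,200 ÷ R$214.25 = 28,103.62; break-even revenue = 28,103.62 × R$453.70 = R$12,750,611.16.
Actual sales revenue = 56,980 × R$453.70 = R$25,851,826.00.
Margin of safety = R$25,851,826.00 − R$12,750,611.16 = R$13,101,215.

R$13,101,215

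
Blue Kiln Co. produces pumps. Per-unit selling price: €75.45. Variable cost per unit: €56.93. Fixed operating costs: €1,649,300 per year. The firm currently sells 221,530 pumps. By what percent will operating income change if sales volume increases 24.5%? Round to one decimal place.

At 221,530 units, contribution = 221,530 × €18.52 = €4,102,735.60.
EBIT = €4,102,735.60 − €1,649,300 = €2,453,435.60.
DOL = contribution ÷ EBIT = €4,102,735.60 ÷ €2,453,435.60 = 1.6722.
Operating income changes by 1.6722 × +24.5% = +41.0%.

+41.0%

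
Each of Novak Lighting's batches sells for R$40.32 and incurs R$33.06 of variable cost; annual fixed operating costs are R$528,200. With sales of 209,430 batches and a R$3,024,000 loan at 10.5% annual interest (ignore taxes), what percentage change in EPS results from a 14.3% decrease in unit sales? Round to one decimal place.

At 209,430 units, contribution = 209,430 × R$7.26 = R$1,520,461.80.
Subtracting fixed costs: EBIT = R$1,520,461.80 − R$528,200 = R$992,261.80.
After interest of R$317,520.00, pre-tax earnings = R$674,741.80.
DCL = total CM / (EBIT − I) = R$1,520,461.80 / R$674,741.80 = 2.2534.
EPS therefore changes by 2.2534 × (-14.3%) = -32.2%.

-32.2%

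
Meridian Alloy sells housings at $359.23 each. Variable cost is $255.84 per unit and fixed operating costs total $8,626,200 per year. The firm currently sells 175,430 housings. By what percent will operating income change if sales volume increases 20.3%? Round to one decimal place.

Total contribution margin = 175,430 × $103.39 = $18,137,707.70.
EBIT = $18,137,707.70 − $8,626,200 = $9,511,507.70.
So DOL = total CM / EBIT = $18,137,707.70 / $9,511,507.70 = 1.9069.
%ΔEBIT = DOL × %ΔSales = 1.9069 × +20.3% = +38.7%.

+38.7%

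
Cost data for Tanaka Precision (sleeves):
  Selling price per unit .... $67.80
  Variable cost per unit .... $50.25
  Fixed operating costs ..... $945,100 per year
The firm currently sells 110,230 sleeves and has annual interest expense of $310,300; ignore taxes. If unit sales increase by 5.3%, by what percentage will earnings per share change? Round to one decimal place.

Contribution at this volume is 110,230 × $17.55 = $1,934,536.50.
Subtracting fixed costs: EBIT = $1,934,536.50 − $945,100 = $989,436.50.
After interest of $310,300.00, pre-tax earnings = $679,136.50.
Degree of combined leverage = contribution ÷ (EBIT − I) = $1,934,536.50 ÷ $679,136.50 = 2.8485.
%ΔEPS = DCL × %ΔSales = 2.8485 × +5.3% = +15.1%.

+15.1%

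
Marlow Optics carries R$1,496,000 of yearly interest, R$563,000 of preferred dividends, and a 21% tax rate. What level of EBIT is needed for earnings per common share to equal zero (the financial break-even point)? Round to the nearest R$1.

Grossing the preferred dividend up to pre-tax terms: R$563,000 / (1 − 0.21) = R$712,658.23.
Financial break-even EBIT = interest + D_p ÷ (1 − t) = R$1,496,000 + R$712,658.23 = R$2,208,658.23.

R$2,208,658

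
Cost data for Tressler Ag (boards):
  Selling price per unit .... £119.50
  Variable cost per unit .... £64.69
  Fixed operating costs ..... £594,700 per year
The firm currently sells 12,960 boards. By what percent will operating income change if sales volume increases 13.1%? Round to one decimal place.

Total contribution margin = 12,960 × £54.81 = £710,337.60.
Operating income = contribution − fixed costs = £710,337.60 − £594,700 = £115,637.60.
Degree of operating leverage = £710,337.60 / £115,637.60 = 6.1428.
Operating income changes by 6.1428 × +13.1% = +80.5%.

+80.5%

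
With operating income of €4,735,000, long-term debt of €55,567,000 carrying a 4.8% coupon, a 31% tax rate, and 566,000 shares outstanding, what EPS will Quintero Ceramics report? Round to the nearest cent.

Interest = €2,667,216.00, so EBT = €4,735,000 − €2,667,216.00 = €2,067,784.00.
After tax at 31%: net income = €2,067,784.00 × 0.69 = €1,426,770.96.
Per share: €1,426,770.96 / 566,000 shares = €2.52.

€2.52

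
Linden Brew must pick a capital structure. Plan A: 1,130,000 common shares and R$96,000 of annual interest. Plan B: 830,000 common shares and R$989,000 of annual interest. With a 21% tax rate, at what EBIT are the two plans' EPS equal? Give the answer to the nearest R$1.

R$3,459,633

Set EPS_A = EPS_B: (EBIT − R$96,000)(1 − 0.21) ÷ 1,130,000 = (EBIT − R$989,000)(1 − 0.21) ÷ 830,000.
Cancelling (1 − t) and cross-multiplying: 830,000·(EBIT − 96,000) = 1,130,000·(EBIT − 989,000).
Solving, EBIT = (989,000·1,130,000 − 96,000·830,000) / (1,130,000 − 830,000) = 1,037,890,000,000 / 300,000 = 3,459,633.33.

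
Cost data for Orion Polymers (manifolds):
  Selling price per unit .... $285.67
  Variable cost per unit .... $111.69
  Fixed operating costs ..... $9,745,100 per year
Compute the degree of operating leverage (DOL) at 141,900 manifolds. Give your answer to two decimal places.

At 141,900 units, contribution = 141,900 × $173.98 = $24,687,762.00.
Operating income = contribution − fixed costs = $24,687,762.00 − $9,745,100 = $14,942,662.00.
Degree of operating leverage = $24,687,762.00 / $14,942,662.00 = 1.6522.

1.65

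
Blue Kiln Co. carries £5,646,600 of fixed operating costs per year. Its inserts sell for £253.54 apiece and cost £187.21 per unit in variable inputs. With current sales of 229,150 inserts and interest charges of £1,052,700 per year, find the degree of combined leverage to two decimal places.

1.79

Contribution at this volume is 229,150 × £66.33 = £15,199,519.50.
Operating income = contribution − fixed costs = £15,199,519.50 − £5,646,600 = £9,552,919.50. Interest = £1,052,700.00, so EBIT − I = £8,500,219.50.
DCL = contribution ÷ (EBIT − I) = £15,199,519.50 ÷ £8,500,219.50 = 1.7881.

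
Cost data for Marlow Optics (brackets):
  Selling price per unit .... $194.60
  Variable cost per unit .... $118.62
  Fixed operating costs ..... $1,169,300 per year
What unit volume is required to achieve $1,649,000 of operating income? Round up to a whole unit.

Each unit contributes $194.60 − $118.62 = $75.98.
Need Q such that Q × $75.98 − $1,169,300 = $1,649,000, i.e. Q = $2,818,300 / $75.98 = 37,092.66 → 37,093.

37,093 brackets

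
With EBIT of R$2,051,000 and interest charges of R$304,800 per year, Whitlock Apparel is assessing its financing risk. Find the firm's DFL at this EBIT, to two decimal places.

Annual interest charges come to R$304,800.00.
Degree of financial leverage = EBIT / (EBIT − interest) = R$2,051,000 / R$1,746,200.00 = 1.1746.

1.17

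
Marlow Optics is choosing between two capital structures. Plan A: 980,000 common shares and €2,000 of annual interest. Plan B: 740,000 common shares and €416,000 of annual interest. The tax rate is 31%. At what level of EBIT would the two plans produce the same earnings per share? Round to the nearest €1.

€1,692,500

Set EPS_A = EPS_B: (EBIT − €2,000)(1 − 0.31) ÷ 980,000 = (EBIT − €416,000)(1 − 0.31) ÷ 740,000.
The (1 − t) factor cancels: (EBIT − 2,000) × 740,000 = (EBIT − 416,000) × 980,000.
Solving, EBIT = (416,000·980,000 − 2,000·740,000) / (980,000 − 740,000) = 406,200,000,000 / 240,000 = 1,692,500.00.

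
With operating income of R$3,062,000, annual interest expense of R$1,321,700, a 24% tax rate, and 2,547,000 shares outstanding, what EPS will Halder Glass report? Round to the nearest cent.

Pre-tax income = R$3,062,000 − R$1,321,700.00 = R$1,740,300.00.
After tax at 24%: net income = R$1,740,300.00 × 0.76 = R$1,322,628.00.
Per share: R$1,322,628.00 / 2,547,000 shares = R$0.52.

R$0.52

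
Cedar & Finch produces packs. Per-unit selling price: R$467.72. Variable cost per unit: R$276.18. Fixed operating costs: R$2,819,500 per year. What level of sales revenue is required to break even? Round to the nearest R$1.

R$6,884,915

CM per unit = R$467.72 − R$276.18 = R$191.54; CM ratio = R$191.54 / R$467.72 = 0.4095.
Break-even sales = FC ÷ CM ratio = R$2,819,500 × R$467.72 / R$191.54 = R$6,884,915.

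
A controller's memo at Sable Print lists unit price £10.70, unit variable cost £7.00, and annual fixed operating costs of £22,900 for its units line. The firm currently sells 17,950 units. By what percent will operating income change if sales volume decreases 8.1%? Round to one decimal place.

Total contribution margin = 17,950 × £3.70 = £66,415.00.
Subtracting fixed costs: EBIT = £66,415.00 − £22,900 = £43,515.00.
Degree of operating leverage = £66,415.00 / £43,515.00 = 1.5263.
Operating income changes by 1.5263 × -8.1% = -12.4%.

-12.4%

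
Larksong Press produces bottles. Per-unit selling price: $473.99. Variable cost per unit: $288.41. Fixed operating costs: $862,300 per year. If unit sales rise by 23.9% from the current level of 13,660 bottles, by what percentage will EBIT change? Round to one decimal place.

+36.2%

Contribution at this volume is 13,660 × $185.58 = $2,535,022.80.
Subtracting fixed costs: EBIT = $2,535,022.80 − $862,300 = $1,672,722.80.
DOL = contribution ÷ EBIT = $2,535,022.80 ÷ $1,672,722.80 = 1.5155.
%ΔEBIT = DOL × %ΔSales = 1.5155 × +23.9% = +36.2%.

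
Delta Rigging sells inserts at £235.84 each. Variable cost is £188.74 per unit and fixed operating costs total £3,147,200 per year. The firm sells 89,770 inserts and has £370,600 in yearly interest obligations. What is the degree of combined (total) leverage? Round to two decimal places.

Total contribution margin = 89,770 × £47.10 = £4,228,167.00.
Operating income = contribution − fixed costs = £4,228,167.00 − £3,147,200 = £1,080,967.00. Interest = £370,600.00.
DOL = £4,228,167.00 ÷ £1,080,967.00 = 3.9115; DFL = £1,080,967.00 ÷ £710,367.00 = 1.5217.
Combined leverage = 3.9115 × 1.5217 = 5.9521.

5.95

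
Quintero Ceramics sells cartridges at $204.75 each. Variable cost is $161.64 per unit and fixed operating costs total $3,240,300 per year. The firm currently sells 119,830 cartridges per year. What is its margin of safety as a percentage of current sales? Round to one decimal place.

Unit CM = price − variable cost = $204.75 − $161.64 = $43.11. Break-even units = $3,240,300 ÷ $43.11 = 75,163.54; break-even revenue = 75,163.54 × $204.75 = $15,389,733.82.
Actual sales revenue = 119,830 × $204.75 = $24,535,192.50.
Margin of safety = ($24,535,192.50 − $15,389,733.82) ÷ $24,535,192.50 = 37.3%.

37.3%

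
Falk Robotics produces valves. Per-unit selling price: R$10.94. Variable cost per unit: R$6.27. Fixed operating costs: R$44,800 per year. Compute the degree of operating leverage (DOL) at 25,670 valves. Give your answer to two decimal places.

At 25,670 units, contribution = 25,670 × R$4.67 = R$119,878.90.
EBIT = R$119,878.90 − R$44,800 = R$75,078.90.
So DOL = total CM / EBIT = R$119,878.90 / R$75,078.90 = 1.5967.

1.60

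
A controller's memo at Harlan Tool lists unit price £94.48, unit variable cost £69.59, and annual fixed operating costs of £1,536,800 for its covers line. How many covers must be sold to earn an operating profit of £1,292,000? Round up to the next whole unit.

113,653 covers

Unit CM = price − variable cost = £94.48 − £69.59 = £24.89.
Required volume = (fixed costs + target profit) ÷ CM = (£1,536,800 + £1,292,000) ÷ £24.89 = 113,652.07, so 113,653 covers.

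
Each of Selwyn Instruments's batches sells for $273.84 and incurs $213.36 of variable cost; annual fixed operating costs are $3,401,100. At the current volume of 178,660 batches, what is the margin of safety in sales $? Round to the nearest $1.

$33,524,829

Unit CM = price − variable cost = $273.84 − $213.36 = $60.48. Break-even units = $3,401,100 ÷ $60.48 = 56,235.12; break-even revenue = 56,235.12 × $273.84 = $15,399,425.00.
Actual sales revenue = 178,660 × $273.84 = $48,924,254.40.
Margin of safety = $48,924,254.40 − $15,399,425.00 = $33,524,829.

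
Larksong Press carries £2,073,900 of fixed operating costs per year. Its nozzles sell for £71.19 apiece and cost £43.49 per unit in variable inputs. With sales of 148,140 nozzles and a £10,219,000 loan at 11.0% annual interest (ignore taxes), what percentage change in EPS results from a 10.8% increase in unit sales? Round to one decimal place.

At 148,140 units, contribution = 148,140 × £27.70 = £4,103,478.00.
Operating income = contribution − fixed costs = £4,103,478.00 − £2,073,900 = £2,029,578.00.
After interest of £1,124,090.00, pre-tax earnings = £905,488.00.
DCL = total CM / (EBIT − I) = £4,103,478.00 / £905,488.00 = 4.5318.
EPS therefore changes by 4.5318 × (+10.8%) = +48.9%.

+48.9%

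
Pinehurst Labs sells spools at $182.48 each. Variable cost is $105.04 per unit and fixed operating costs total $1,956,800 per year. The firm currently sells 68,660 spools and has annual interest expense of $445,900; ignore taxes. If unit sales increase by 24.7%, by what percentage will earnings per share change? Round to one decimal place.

+45.1%

Total contribution margin = 68,660 × $77.44 = $5,317,030.40.
EBIT = $5,317,030.40 − $1,956,800 = $3,360,230.40.
After interest of $445,900.00, pre-tax earnings = $2,914,330.40.
Degree of combined leverage = contribution ÷ (EBIT − I) = $5,317,030.40 ÷ $2,914,330.40 = 1.8244.
%ΔEPS = DCL × %ΔSales = 1.8244 × +24.7% = +45.1%.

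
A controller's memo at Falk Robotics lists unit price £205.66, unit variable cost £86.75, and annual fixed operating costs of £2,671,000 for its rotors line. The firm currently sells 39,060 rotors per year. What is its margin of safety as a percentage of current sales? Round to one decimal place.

42.5%

Unit CM = price − variable cost = £205.66 − £86.75 = £118.91. Break-even units = £2,671,000 ÷ £118.91 = 22,462.37; break-even revenue = 22,462.37 × £205.66 = £4,619,610.29.
Current sales = 39,060 × £205.66 = £8,033,079.60.
Margin of safety = (£8,033,079.60 − £4,619,610.29) ÷ £8,033,079.60 = 42.5%.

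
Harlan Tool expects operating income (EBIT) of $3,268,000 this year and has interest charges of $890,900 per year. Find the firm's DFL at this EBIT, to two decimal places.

Annual interest charges come to $890,900.00.
DFL = EBIT ÷ (EBIT − I) = $3,268,000 ÷ ($3,268,000 − $890,900.00) = $3,268,000 ÷ $2,377,100.00 = 1.3748.

1.37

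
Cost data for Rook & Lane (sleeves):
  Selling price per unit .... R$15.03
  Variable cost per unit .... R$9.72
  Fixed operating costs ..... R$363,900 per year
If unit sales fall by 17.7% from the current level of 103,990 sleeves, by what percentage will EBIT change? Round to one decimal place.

-51.9%

Total contribution margin = 103,990 × R$5.31 = R$552,186.90.
Operating income = contribution − fixed costs = R$552,186.90 − R$363,900 = R$188,286.90.
Degree of operating leverage = R$552,186.90 / R$188,286.90 = 2.9327.
%ΔEBIT = DOL × %ΔSales = 2.9327 × -17.7% = -51.9%.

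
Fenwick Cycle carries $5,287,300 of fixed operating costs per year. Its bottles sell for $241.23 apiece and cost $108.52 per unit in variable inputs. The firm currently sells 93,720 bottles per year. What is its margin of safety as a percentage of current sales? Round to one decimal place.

57.5%

Unit CM = price − variable cost = $241.23 − $108.52 = $132.71. Break-even units = $5,287,300 ÷ $132.71 = 39,841.01; break-even revenue = 39,841.01 × $241.23 = $9,610,846.05.
Current sales = 93,720 × $241.23 = $22,608,075.60.
Margin of safety = ($22,608,075.60 − $9,610,846.05) ÷ $22,608,075.60 = 57.5%.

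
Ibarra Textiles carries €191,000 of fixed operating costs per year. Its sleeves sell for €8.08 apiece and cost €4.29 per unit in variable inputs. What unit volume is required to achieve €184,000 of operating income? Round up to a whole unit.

Each unit contributes €8.08 − €4.29 = €3.79.
Units = (FC + target) / CM = (€191,000 + €184,000) / €3.79 = 98,944.59, so 98,945 sleeves.

98,945 sleeves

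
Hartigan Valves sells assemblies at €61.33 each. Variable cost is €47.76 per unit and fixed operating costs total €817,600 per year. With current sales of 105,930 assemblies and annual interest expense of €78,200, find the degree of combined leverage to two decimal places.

2.65

Contribution at this volume is 105,930 × €13.57 = €1,437,470.10.
Operating income = contribution − fixed costs = €1,437,470.10 − €817,600 = €619,870.10. Interest = €78,200.00, so EBIT − I = €541,670.10.
Degree of total leverage = total CM / (EBIT − interest) = €1,437,470.10 / €541,670.10 = 2.6538.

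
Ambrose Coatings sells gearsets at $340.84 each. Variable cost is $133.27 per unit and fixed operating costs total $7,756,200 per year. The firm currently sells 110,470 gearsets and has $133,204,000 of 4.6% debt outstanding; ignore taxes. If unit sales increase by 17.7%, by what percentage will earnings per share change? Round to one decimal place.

+44.9%

Total contribution margin = 110,470 × $207.57 = $22,930,257.90.
Subtracting fixed costs: EBIT = $22,930,257.90 − $7,756,200 = $15,174,057.90.
Interest = $6,127,384.00, so EBIT − I = $9,046,673.90.
DCL = total CM / (EBIT − I) = $22,930,257.90 / $9,046,673.90 = 2.5347.
EPS therefore changes by 2.5347 × (+17.7%) = +44.9%.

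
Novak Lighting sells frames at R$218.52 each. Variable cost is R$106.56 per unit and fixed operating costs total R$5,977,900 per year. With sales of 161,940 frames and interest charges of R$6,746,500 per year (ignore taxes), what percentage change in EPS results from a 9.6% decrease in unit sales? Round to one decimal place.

-32.2%

Total contribution margin = 161,940 × R$111.96 = R$18,130,802.40.
Subtracting fixed costs: EBIT = R$18,130,802.40 − R$5,977,900 = R$12,152,902.40.
Interest = R$6,746,500.00, so EBIT − I = R$5,406,402.40.
DCL = total CM / (EBIT − I) = R$18,130,802.40 / R$5,406,402.40 = 3.3536.
EPS therefore changes by 3.3536 × (-9.6%) = -32.2%.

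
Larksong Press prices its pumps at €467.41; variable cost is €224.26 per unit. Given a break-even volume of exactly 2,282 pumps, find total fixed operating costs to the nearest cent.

Contribution margin per unit = €467.41 − €224.26 = €243.15.
Fixed costs = break-even units × CM = 2,282 × €243.15 = €554,868.30.

€554,868.30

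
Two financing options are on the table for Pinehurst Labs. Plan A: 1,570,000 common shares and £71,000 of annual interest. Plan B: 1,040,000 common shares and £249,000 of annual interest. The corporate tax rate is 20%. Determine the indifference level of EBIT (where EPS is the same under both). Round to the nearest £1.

£598,283

At indifference, (EBIT − 71,000)(1 − t)/1,570,000 = (EBIT − 249,000)(1 − t)/1,040,000.
Cancelling (1 − t) and cross-multiplying: 1,040,000·(EBIT − 71,000) = 1,570,000·(EBIT − 249,000).
Solving, EBIT = (249,000·1,570,000 − 71,000·1,040,000) / (1,570,000 − 1,040,000) = 317,090,000,000 / 530,000 = 598,283.02.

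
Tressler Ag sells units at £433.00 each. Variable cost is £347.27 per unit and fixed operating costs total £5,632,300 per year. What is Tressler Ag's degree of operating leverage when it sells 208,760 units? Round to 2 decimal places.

1.46

Total contribution margin = 208,760 × £85.73 = £17,896,994.80.
Operating income = contribution − fixed costs = £17,896,994.80 − £5,632,300 = £12,264,694.80.
DOL = contribution ÷ EBIT = £17,896,994.80 ÷ £12,264,694.80 = 1.4592.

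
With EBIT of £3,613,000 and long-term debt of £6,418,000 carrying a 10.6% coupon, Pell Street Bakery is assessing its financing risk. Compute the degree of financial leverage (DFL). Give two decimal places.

1.23

Annual interest charges come to £680,308.00.
Degree of financial leverage = EBIT / (EBIT − interest) = £3,613,000 / £2,932,692.00 = 1.2320.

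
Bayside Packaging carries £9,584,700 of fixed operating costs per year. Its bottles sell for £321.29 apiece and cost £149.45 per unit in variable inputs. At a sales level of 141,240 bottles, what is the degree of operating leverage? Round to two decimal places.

1.65

Total contribution margin = 141,240 × £171.84 = £24,270,681.60.
Subtracting fixed costs: EBIT = £24,270,681.60 − £9,584,700 = £14,685,981.60.
DOL = contribution ÷ EBIT = £24,270,681.60 ÷ £14,685,981.60 = 1.6526.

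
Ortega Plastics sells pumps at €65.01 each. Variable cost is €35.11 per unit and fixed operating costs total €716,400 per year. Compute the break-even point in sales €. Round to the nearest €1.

€1,557,631

Contribution margin per unit = €65.01 − €35.11 = €29.90, a CM ratio of €29.90 ÷ €65.01 = 0.4599.
Break-even revenue = fixed costs × price ÷ CM = €716,400 × €65.01 ÷ €29.90 = €1,557,631.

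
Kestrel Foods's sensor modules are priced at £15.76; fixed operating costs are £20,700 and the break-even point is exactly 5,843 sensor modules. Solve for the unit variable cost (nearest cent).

£12.22

At break-even, FC = Q × (P − VC), so P − VC = £20,700 ÷ 5,843 = £3.5427.
Variable cost per unit = £15.76 − £3.5427 = £12.22.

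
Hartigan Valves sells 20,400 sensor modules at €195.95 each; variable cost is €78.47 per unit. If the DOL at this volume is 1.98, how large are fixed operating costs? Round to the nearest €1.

€1,186,192

Contribution at this volume is 20,400 × €117.48 = €2,396,592.00.
DOL = contribution / EBIT, so EBIT = €2,396,592.00 / 1.98 = €1,210,400.00.
And FC = contribution − EBIT = €2,396,592.00 − €1,210,400.00 = €1,186,192.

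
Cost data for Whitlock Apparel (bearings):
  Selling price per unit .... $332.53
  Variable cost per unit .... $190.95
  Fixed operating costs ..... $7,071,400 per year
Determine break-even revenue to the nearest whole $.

Contribution margin per unit = $332.53 − $190.95 = $141.58, a CM ratio of $141.58 ÷ $332.53 = 0.4258.
Break-even sales = FC ÷ CM ratio = $7,071,400 × $332.53 / $141.58 = $16,608,650.

$16,608,650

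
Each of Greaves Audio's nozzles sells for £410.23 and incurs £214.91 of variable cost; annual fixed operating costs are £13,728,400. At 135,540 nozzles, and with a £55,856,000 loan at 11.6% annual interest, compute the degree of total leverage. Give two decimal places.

4.22

Contribution at this volume is 135,540 × £195.32 = £26,473,672.80.
EBIT = £26,473,672.80 − £13,728,400 = £12,745,272.80. Interest = £6,479,296.00.
DOL = £26,473,672.80 ÷ £12,745,272.80 = 2.0771; DFL = £12,745,272.80 ÷ £6,265,976.80 = 2.0340.
Combined leverage = 2.0771 × 2.0340 = 4.2248.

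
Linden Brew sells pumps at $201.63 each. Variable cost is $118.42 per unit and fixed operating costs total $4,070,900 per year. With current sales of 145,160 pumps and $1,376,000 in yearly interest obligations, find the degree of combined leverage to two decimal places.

1.82

Contribution at this volume is 145,160 × $83.21 = $12,078,763.60.
Operating income = contribution − fixed costs = $12,078,763.60 − $4,070,900 = $8,007,863.60. Interest = $1,376,000.00.
DOL = $12,078,763.60 ÷ $8,007,863.60 = 1.5084; DFL = $8,007,863.60 ÷ $6,631,863.60 = 1.2075.
DCL = DOL × DFL = 1.5084 × 1.2075 = 1.8214.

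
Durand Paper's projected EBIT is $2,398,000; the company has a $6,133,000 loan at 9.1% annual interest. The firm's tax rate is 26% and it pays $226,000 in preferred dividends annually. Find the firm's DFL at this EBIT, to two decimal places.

1.56

Annual interest charges come to $558,103.00.
Preferred dividends grossed up pre-tax: $226,000 / (1 − 0.26) = $305,405.41.
DFL = EBIT ÷ [EBIT − I − D_p/(1−t)] = $2,398,000 ÷ [$2,398,000 − $558,103.00 − $305,405.41] = $2,398,000 ÷ $1,534,491.59 = 1.5627.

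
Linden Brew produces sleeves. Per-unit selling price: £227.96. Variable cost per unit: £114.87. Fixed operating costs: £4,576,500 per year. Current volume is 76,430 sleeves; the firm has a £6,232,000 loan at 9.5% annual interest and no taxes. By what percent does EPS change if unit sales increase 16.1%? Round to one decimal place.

Contribution at this volume is 76,430 × £113.09 = £8,643,468.70.
Subtracting fixed costs: EBIT = £8,643,468.70 − £4,576,500 = £4,066,968.70.
After interest of £592,040.00, pre-tax earnings = £3,474,928.70.
Degree of combined leverage = contribution ÷ (EBIT − I) = £8,643,468.70 ÷ £3,474,928.70 = 2.4874.
EPS therefore changes by 2.4874 × (+16.1%) = +40.0%.

+40.0%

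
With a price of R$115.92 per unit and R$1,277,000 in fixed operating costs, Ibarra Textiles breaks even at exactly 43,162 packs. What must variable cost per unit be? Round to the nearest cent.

Contribution per unit must be FC / Q = R$1,277,000 / 43,162 = R$29.5862.
Variable cost per unit = R$115.92 − R$29.5862 = R$86.33.

R$86.33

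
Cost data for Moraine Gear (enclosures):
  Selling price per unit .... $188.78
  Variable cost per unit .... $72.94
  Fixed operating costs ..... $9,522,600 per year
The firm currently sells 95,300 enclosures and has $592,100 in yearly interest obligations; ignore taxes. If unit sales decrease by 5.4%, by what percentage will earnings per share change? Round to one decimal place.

Total contribution margin = 95,300 × $115.84 = $11,039,552.00.
Subtracting fixed costs: EBIT = $11,039,552.00 − $9,522,600 = $1,516,952.00.
Interest = $592,100.00, so EBIT − I = $924,852.00.
Degree of combined leverage = contribution ÷ (EBIT − I) = $11,039,552.00 ÷ $924,852.00 = 11.9366.
EPS therefore changes by 11.9366 × (-5.4%) = -64.5%.

-64.5%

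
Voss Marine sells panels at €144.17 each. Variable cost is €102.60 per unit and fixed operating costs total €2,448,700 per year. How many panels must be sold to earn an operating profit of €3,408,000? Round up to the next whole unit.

140,888 panels

Each unit contributes €144.17 − €102.60 = €41.57.
Need Q such that Q × €41.57 − €2,448,700 = €3,408,000, i.e. Q = €5,856,700 / €41.57 = 140,887.66 → 140,888.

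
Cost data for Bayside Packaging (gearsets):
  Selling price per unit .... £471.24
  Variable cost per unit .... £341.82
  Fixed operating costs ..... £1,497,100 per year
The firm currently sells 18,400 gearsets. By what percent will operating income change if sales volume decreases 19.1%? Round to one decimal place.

At 18,400 units, contribution = 18,400 × £129.42 = £2,381,328.00.
Subtracting fixed costs: EBIT = £2,381,328.00 − £1,497,100 = £884,228.00.
DOL = contribution ÷ EBIT = £2,381,328.00 ÷ £884,228.00 = 2.6931.
So EBIT moves 2.6931 × (-19.1%) = -51.4%.

-51.4%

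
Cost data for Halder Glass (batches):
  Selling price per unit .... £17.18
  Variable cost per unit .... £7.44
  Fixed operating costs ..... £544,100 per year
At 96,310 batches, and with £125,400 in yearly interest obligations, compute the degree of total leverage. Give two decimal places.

Contribution at this volume is 96,310 × £9.74 = £938,059.40.
EBIT = £938,059.40 − £544,100 = £393,959.40. Interest = £125,400.00, so EBIT − I = £268,559.40.
Degree of total leverage = total CM / (EBIT − interest) = £938,059.40 / £268,559.40 = 3.4929.

3.49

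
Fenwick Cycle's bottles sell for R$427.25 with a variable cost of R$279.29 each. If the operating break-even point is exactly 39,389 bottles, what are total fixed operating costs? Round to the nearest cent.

Unit CM = price − variable cost = R$427.25 − R$279.29 = R$147.96.
Fixed costs = break-even units × CM = 39,389 × R$147.96 = R$5,827,996.44.

R$5,827,996.44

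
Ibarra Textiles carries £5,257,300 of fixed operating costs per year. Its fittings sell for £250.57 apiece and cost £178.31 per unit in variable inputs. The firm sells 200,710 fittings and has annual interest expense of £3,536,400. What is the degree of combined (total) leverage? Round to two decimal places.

2.54

Total contribution margin = 200,710 × £72.26 = £14,503,304.60.
EBIT = £14,503,304.60 − £5,257,300 = £9,246,004.60. Interest = £3,536,400.00.
DOL = £14,503,304.60 ÷ £9,246,004.60 = 1.5686; DFL = £9,246,004.60 ÷ £5,709,604.60 = 1.6194.
DCL = DOL × DFL = 1.5686 × 1.6194 = 2.5402.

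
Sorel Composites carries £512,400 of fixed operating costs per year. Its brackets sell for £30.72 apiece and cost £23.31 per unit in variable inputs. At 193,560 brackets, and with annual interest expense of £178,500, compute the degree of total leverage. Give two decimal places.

At 193,560 units, contribution = 193,560 × £7.41 = £1,434,279.60.
Operating income = contribution − fixed costs = £1,434,279.60 − £512,400 = £921,879.60. Interest = £178,500.00.
DOL = £1,434,279.60 ÷ £921,879.60 = 1.5558; DFL = £921,879.60 ÷ £743,379.60 = 1.2401.
DCL = DOL × DFL = 1.5558 × 1.2401 = 1.9293.

1.93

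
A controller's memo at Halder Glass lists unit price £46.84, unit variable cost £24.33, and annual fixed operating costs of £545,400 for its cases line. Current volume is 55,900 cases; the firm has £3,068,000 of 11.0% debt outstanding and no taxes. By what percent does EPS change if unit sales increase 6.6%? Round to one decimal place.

Contribution at this volume is 55,900 × £22.51 = £1,258,309.00.
Subtracting fixed costs: EBIT = £1,258,309.00 − £545,400 = £712,909.00.
Interest = £337,480.00, so EBIT − I = £375,429.00.
DCL = total CM / (EBIT − I) = £1,258,309.00 / £375,429.00 = 3.3517.
%ΔEPS = DCL × %ΔSales = 3.3517 × +6.6% = +22.1%.

+22.1%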